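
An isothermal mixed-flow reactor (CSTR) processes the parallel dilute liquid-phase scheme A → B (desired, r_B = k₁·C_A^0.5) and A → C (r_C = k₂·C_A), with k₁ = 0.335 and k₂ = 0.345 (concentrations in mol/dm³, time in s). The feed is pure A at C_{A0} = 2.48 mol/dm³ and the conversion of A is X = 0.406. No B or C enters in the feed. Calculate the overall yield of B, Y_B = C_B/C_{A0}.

Exit C_A = C_{A0}(1−X) = 2.48×0.594 = 1.473 mol/dm³.
In a CSTR the entire volume is at exit conditions, so r_B = 0.335×1.473^0.5 = 0.4066 and r_C = 0.345×1.473 = 0.5082.
Fraction of consumed A going to B: r_B/(r_B+r_C) = 0.4445.
C_B = 0.4445·C_{A0}·X = 0.4445×2.48×0.406 = 0.448 mol/dm³; Y_B = C_B/C_{A0} = 0.180.

0.180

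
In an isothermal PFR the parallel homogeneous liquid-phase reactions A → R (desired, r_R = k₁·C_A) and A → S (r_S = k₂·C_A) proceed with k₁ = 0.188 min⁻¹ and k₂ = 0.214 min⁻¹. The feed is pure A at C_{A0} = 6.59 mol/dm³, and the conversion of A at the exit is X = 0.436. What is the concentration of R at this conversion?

1.34 mol/dm³

C_A = C_{A0}(1−X) = 3.717 mol/dm³.
Both paths are first order in A, so the instantaneous fraction to R is constant: dC_R/d(−C_A) = k₁/(k₁+k₂) = 0.4677.
C_R = 0.4677·(C_{A0}−C_A) = 0.4677×2.873 = 1.34 mol/dm³.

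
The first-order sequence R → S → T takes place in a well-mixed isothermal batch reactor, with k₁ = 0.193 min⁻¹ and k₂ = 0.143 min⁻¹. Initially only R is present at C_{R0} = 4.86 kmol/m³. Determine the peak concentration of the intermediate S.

At the optimum, C_{S,max}/C_{R0} = (k₁/k₂)^[k₂/(k₂−k₁)].
= (0.193/0.143)^(0.143/(0.143−0.193)) = (1.350)^(-2.860) = 0.4242.
C_{S,max} = 0.4242×4.86 = 2.06 kmol/m³.

2.06 kmol/m³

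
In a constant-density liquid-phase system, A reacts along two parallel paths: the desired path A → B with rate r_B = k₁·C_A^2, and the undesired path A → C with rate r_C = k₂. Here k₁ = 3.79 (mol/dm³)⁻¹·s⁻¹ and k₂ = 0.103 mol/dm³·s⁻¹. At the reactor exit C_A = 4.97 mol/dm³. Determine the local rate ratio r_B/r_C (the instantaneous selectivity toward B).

S_{B/C} = r_B/r_C = (k₁·C_A^2)/(k₂) = (k₁/k₂)·C_A^2.
= (3.79×4.970^2) / (0.103) = 93.62/0.1030 = 909.
Since the desired path is higher order in A, keeping C_A high (PFR or concentrated feed) favours B.

909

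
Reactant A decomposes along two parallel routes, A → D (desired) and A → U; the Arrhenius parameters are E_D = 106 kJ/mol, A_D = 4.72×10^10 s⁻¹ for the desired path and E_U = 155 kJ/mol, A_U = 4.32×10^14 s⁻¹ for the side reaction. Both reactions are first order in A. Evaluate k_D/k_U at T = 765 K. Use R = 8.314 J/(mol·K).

k_D/k_U = (A_D/A_U)·exp[−(E_D−E_U)/(RT)] = (A_D/A_U)·exp[(E_U−E_D)/(RT)].
(E_U−E_D)/(RT) = (155−106)×10³/(8.314×765) = 49000/6360 = 7.704.
k_D/k_U = (4.72×10^10/4.32×10^14)·exp(7.704) = 1.093×10^-4 × 2218 = 0.242.
Since E_D < E_U, lowering the temperature improves selectivity toward D.

0.242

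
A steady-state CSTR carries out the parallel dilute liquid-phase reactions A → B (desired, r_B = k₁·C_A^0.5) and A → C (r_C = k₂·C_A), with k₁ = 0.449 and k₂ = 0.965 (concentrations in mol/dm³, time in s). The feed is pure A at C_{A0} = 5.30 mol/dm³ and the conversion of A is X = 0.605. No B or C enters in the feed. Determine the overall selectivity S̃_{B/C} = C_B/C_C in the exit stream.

0.322

Exit C_A = C_{A0}(1−X) = 5.30×0.395 = 2.094 mol/dm³.
In a CSTR the entire volume is at exit conditions, so r_B = 0.449×2.094^0.5 = 0.6497 and r_C = 0.965×2.094 = 2.020.
Overall selectivity = C_B/C_C = r_Bτ/(r_Cτ) = r_B/r_C = 0.322.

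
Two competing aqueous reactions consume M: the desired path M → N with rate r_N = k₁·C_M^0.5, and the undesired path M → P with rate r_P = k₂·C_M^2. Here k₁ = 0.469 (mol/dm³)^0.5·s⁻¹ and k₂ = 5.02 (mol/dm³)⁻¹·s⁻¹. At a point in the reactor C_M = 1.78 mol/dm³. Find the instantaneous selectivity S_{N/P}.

S_{N/P} = r_N/r_P = (k₁·C_M^0.5)/(k₂·C_M^2) = (k₁/k₂)·C_M^-1.5.
= (0.469×1.780^0.5) / (5.02×1.780^2) = 0.6257/15.91 = 0.0393.
The undesired path is higher order in M, so low C_M (CSTR or dilute feed) favours N.

0.0393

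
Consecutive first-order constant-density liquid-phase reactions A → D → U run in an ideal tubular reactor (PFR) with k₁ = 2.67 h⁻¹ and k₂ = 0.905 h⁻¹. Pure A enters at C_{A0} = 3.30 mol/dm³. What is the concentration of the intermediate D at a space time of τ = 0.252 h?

1.43 mol/dm³

Solving the coupled first-order balances gives C_D(τ) = [k₁/(k₂−k₁)]·C_{A0}·(e^(−k₁τ) − e^(−k₂τ)).
e^(−k₁τ) = e^(−2.67×0.252) = e^(−0.6728) = 0.5103; e^(−k₂τ) = e^(−0.2281) = 0.7961.
C_D = 2.67×3.30/(0.905−2.67) × (0.5103−0.7961) = (-4.992)×(-0.2858) = 1.427 mol/dm³.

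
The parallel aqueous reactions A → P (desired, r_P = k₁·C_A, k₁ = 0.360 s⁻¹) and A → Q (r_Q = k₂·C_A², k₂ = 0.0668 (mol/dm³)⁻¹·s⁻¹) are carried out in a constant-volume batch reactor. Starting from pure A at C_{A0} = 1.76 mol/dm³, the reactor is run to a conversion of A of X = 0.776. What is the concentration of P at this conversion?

1.14 mol/dm³

C_A = C_{A0}(1−X) = 0.3942 mol/dm³.
Along a PFR/batch, dC_P/dC_A = −r_P/(r_P+r_Q) = −k₁/(k₁+k₂·C_A).
Integrating from C_{A0} to C_A: C_P = (0.360/0.0668)·ln[(0.360+0.0668·1.76)/(0.360+0.0668·0.394)] = 5.389·ln(0.4776/0.3863) = 1.143 mol/dm³.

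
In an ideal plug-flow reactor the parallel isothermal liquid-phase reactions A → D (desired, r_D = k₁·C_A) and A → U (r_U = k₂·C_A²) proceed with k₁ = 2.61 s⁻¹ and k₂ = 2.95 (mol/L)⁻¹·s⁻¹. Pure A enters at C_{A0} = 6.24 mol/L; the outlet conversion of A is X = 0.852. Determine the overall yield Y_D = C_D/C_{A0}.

0.194

C_A = C_{A0}(1−X) = 0.9235 mol/L.
Along a PFR/batch, dC_D/dC_A = −r_D/(r_D+r_U) = −k₁/(k₁+k₂·C_A).
Integrating from C_{A0} to C_A: C_D = (2.61/2.95)·ln[(2.61+2.95·6.24)/(2.61+2.95·0.924)] = 0.8847·ln(21.02/5.334) = 1.213 mol/L.
Y_D = C_D/C_{A0} = 1.213/6.24 = 0.194.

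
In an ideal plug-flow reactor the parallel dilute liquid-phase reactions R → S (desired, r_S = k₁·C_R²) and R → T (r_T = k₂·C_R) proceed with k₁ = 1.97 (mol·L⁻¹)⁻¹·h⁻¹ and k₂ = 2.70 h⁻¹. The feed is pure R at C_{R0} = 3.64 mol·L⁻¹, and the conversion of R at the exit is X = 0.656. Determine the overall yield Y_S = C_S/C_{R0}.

0.412

C_R = C_{R0}(1−X) = 1.252 mol·L⁻¹.
Along a PFR/batch, dC_T/dC_R = −r_T/(r_S+r_T) = −k₂/(k₂+k₁·C_R).
Integrating from C_{R0} to C_R: C_T = (2.70/1.97)·ln[(2.70+1.97·3.64)/(2.70+1.97·1.25)] = 1.371·ln(9.871/5.167) = 0.8872 mol·L⁻¹.
Then C_S = (C_{R0}−C_R) − C_T = 2.388 − 0.8872 = 1.501 mol·L⁻¹.
Y_S = C_S/C_{R0} = 1.501/3.64 = 0.412.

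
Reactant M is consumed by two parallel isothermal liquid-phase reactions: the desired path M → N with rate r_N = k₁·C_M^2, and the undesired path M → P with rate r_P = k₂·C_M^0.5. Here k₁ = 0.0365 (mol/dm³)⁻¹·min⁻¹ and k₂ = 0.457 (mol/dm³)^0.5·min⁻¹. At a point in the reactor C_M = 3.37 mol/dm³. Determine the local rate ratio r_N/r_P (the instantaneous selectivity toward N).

S_{N/P} = r_N/r_P = (k₁·C_M^2)/(k₂·C_M^0.5) = (k₁/k₂)·C_M^1.5.
= (0.0365×3.370^2) / (0.457×3.370^0.5) = 0.4145/0.8389 = 0.494.
Since the desired path is higher order in M, keeping C_M high (PFR or concentrated feed) favours N.

0.494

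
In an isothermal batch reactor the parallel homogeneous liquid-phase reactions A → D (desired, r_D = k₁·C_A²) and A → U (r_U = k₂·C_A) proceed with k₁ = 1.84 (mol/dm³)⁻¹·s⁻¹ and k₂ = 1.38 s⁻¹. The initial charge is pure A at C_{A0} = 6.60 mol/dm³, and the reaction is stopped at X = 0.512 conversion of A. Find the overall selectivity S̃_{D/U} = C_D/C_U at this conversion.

6.32

C_A = C_{A0}(1−X) = 3.221 mol/dm³.
Along a PFR/batch, dC_U/dC_A = −r_U/(r_D+r_U) = −k₂/(k₂+k₁·C_A).
Integrating from C_{A0} to C_A: C_U = (1.38/1.84)·ln[(1.38+1.84·6.60)/(1.38+1.84·3.22)] = 0.7500·ln(13.52/7.306) = 0.4618 mol/dm³.
Then C_D = (C_{A0}−C_A) − C_U = 3.379 − 0.4618 = 2.917 mol/dm³.
S̃_{D/U} = C_D/C_U = 2.917/0.4618 = 6.32.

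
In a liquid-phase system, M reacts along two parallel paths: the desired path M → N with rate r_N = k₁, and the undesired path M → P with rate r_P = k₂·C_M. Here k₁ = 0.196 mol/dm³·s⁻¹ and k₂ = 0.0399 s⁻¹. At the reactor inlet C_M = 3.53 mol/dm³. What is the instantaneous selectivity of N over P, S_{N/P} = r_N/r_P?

1.39

S_{N/P} = r_N/r_P = (k₁)/(k₂·C_M) = (k₁/k₂)·C_M⁻¹.
= (0.196) / (0.0399×3.530) = 0.1960/0.1408 = 1.39.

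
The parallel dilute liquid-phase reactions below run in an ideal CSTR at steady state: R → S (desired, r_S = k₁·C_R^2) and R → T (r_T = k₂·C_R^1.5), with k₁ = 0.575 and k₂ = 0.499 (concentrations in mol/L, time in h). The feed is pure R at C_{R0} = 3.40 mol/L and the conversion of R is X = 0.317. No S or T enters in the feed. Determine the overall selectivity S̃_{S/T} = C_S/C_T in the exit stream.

1.76

Exit C_R = C_{R0}(1−X) = 3.40×0.683 = 2.322 mol/L.
In a CSTR the entire volume is at exit conditions, so r_S = 0.575×2.322^2 = 3.101 and r_T = 0.499×2.322^1.5 = 1.766.
Overall selectivity = C_S/C_T = r_Sτ/(r_Tτ) = r_S/r_T = 1.76.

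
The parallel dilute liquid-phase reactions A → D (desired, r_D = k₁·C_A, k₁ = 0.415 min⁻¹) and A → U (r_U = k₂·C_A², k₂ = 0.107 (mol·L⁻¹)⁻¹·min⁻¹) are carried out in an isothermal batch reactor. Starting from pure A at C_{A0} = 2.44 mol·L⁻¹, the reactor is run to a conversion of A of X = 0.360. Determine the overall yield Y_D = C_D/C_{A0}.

C_A = C_{A0}(1−X) = 1.562 mol·L⁻¹.
Along a PFR/batch, dC_D/dC_A = −r_D/(r_D+r_U) = −k₁/(k₁+k₂·C_A).
Integrating from C_{A0} to C_A: C_D = (0.415/0.107)·ln[(0.415+0.107·2.44)/(0.415+0.107·1.56)] = 3.879·ln(0.6761/0.5821) = 0.5806 mol·L⁻¹.
Y_D = C_D/C_{A0} = 0.5806/2.44 = 0.238.

0.238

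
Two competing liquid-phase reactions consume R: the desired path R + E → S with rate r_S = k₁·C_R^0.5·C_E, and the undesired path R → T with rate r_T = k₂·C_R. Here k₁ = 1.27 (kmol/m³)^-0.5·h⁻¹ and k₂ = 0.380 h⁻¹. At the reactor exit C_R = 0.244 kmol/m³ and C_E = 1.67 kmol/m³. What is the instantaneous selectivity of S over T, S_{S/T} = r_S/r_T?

11.3

S_{S/T} = r_S/r_T = (k₁·C_R^0.5·C_E)/(k₂·C_R) = (k₁/k₂)·C_R^-0.5·C_E.
= (1.27×0.2440^0.5×1.670) / (0.380×0.2440) = 1.048/0.09272 = 11.3.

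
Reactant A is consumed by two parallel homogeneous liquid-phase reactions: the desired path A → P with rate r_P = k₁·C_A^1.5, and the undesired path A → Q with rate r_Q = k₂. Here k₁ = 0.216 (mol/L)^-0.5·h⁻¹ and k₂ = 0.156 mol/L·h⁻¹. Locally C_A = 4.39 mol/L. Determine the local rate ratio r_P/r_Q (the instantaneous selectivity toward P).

S_{P/Q} = r_P/r_Q = (k₁·C_A^1.5)/(k₂) = (k₁/k₂)·C_A^1.5.
= (0.216×4.390^1.5) / (0.156) = 1.987/0.1560 = 12.7.

12.7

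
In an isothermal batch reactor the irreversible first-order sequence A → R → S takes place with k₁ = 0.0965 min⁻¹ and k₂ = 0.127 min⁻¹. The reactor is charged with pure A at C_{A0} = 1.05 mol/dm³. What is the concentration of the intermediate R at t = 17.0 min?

0.261 mol/dm³

For first-order series with pure A initially, C_R(t) = k₁C_{A0}/(k₂−k₁)·(e^(−k₁t) − e^(−k₂t)).
e^(−k₁t) = e^(−0.0965×17.0) = e^(−1.641) = 0.1939; e^(−k₂t) = e^(−2.159) = 0.1154.
C_R = 0.0965×1.05/(0.127−0.0965) × (0.1939−0.1154) = 3.322×0.07844 = 0.2606 mol/dm³.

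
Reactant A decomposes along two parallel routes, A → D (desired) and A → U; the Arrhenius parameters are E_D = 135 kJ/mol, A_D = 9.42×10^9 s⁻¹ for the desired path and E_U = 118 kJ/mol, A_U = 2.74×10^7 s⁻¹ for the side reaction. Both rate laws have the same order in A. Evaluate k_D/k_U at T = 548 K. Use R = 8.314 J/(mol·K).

8.24

With equal orders, S_{D/U} = k_D/k_U = (A_D/A_U)·exp[(E_U−E_D)/(RT)].
(E_U−E_D)/(RT) = (118−135)×10³/(8.314×548) = -17000/4556 = -3.731.
k_D/k_U = (9.42×10^9/2.74×10^7)·exp(-3.731) = 343.8 × 0.02396 = 8.24.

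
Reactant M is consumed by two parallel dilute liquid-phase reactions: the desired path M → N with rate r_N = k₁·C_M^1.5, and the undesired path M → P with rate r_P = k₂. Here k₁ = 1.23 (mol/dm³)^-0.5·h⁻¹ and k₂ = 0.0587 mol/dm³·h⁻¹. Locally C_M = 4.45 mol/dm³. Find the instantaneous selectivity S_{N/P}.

197

S_{N/P} = r_N/r_P = (k₁·C_M^1.5)/(k₂) = (k₁/k₂)·C_M^1.5.
= (1.23×4.450^1.5) / (0.0587) = 11.55/0.05870 = 197.
Since the desired path is higher order in M, keeping C_M high (PFR or concentrated feed) favours N.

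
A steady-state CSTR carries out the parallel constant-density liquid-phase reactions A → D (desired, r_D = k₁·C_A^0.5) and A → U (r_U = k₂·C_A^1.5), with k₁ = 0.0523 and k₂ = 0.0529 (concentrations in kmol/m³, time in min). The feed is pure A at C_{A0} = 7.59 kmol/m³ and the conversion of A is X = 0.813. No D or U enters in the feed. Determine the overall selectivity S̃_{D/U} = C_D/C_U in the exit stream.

Exit C_A = C_{A0}(1−X) = 7.59×0.187 = 1.419 kmol/m³.
In a CSTR the entire volume is at exit conditions, so r_D = 0.0523×1.419^0.5 = 0.06231 and r_U = 0.0529×1.419^1.5 = 0.08945.
Overall selectivity = C_D/C_U = r_Dτ/(r_Uτ) = r_D/r_U = 0.697.

0.697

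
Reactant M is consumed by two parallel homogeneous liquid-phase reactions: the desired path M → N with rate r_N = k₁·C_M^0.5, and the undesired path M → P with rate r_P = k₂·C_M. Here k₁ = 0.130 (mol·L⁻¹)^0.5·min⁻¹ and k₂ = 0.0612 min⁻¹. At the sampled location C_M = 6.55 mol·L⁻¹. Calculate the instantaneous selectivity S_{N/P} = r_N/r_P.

0.830

S_{N/P} = r_N/r_P = (k₁·C_M^0.5)/(k₂·C_M) = (k₁/k₂)·C_M^-0.5.
= (0.130×6.550^0.5) / (0.0612×6.550) = 0.3327/0.4009 = 0.830.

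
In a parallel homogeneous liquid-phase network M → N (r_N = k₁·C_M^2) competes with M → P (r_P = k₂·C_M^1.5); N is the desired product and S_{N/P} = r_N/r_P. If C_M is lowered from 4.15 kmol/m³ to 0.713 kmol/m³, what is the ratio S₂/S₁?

S_{N/P} = (k₁/k₂)·C_M^0.5, so S₂/S₁ = (C_{M,2}/C_{M,1})^0.5.
= (0.713/4.15)^0.5 = (0.1718)^0.5 = 0.414.

0.414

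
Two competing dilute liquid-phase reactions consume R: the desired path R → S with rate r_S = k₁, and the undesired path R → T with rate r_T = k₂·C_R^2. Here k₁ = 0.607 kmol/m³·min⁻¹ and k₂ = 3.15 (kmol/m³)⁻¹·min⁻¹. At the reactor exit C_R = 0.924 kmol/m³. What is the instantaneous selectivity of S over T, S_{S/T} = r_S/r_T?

0.226

S_{S/T} = r_S/r_T = (k₁)/(k₂·C_R^2) = (k₁/k₂)·C_R^-2.
= (0.607) / (3.15×0.9240^2) = 0.6070/2.689 = 0.226.
The undesired path is higher order in R, so low C_R (CSTR or dilute feed) favours S.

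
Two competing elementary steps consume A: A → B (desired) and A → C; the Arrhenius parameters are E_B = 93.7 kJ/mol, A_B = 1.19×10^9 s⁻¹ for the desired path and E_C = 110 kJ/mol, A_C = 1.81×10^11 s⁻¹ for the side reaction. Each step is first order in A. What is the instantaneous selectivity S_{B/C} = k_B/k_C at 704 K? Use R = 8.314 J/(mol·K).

k_B/k_C = (A_B/A_C)·exp[−(E_B−E_C)/(RT)] = (A_B/A_C)·exp[(E_C−E_B)/(RT)].
(E_C−E_B)/(RT) = (110−93.7)×10³/(8.314×704) = 16300/5853 = 2.785.
k_B/k_C = (1.19×10^9/1.81×10^11)·exp(2.785) = 0.006575 × 16.20 = 0.106.

0.106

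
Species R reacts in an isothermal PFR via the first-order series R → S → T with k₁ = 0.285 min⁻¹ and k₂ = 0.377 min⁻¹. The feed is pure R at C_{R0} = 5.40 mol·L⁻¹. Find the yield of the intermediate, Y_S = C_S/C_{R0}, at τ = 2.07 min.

0.298

Solving the coupled first-order balances gives C_S(τ) = [k₁/(k₂−k₁)]·C_{R0}·(e^(−k₁τ) − e^(−k₂τ)).
e^(−k₁τ) = e^(−0.285×2.07) = e^(−0.5899) = 0.5544; e^(−k₂τ) = e^(−0.7804) = 0.4582.
C_S = 0.285×5.40/(0.377−0.285) × (0.5544−0.4582) = 16.73×0.09613 = 1.608 mol·L⁻¹.
Y_S = C_S/C_{R0} = 1.608/5.40 = 0.298.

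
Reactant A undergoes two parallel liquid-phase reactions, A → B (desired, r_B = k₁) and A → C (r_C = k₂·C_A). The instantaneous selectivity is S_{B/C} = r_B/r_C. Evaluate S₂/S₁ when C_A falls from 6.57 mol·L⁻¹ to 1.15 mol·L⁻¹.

S_{B/C} = (k₁/k₂)·C_A⁻¹, so S₂/S₁ = (C_{A,2}/C_{A,1})⁻¹.
= 6.57/1.15 = 5.71.

5.71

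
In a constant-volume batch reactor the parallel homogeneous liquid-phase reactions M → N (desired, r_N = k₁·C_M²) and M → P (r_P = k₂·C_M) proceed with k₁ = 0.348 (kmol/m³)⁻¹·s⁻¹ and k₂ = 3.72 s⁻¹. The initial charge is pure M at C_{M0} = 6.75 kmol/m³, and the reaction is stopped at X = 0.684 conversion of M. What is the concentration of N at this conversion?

1.33 kmol/m³

C_M = C_{M0}(1−X) = 2.133 kmol/m³.
Along a PFR/batch, dC_P/dC_M = −r_P/(r_N+r_P) = −k₂/(k₂+k₁·C_M).
Integrating from C_{M0} to C_M: C_P = (3.72/0.348)·ln[(3.72+0.348·6.75)/(3.72+0.348·2.13)] = 10.69·ln(6.069/4.462) = 3.287 kmol/m³.
Then C_N = (C_{M0}−C_M) − C_P = 4.617 − 3.287 = 1.330 kmol/m³.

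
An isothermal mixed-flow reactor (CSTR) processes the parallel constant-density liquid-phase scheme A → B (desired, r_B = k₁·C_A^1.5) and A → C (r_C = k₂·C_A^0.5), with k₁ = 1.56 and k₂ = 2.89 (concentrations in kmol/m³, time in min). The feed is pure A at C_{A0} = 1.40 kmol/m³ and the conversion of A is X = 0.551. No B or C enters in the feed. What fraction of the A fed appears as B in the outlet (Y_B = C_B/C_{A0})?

0.140

Exit C_A = C_{A0}(1−X) = 1.40×0.449 = 0.6286 kmol/m³.
A CSTR operates uniformly at the exit composition, giving r_B = 0.7775 and r_C = 2.291 (each k·C_A^n at C_A = 0.6286).
Fraction of consumed A going to B: r_B/(r_B+r_C) = 0.2533.
C_B = 0.2533·C_{A0}·X = 0.2533×1.40×0.551 = 0.195 kmol/m³; Y_B = C_B/C_{A0} = 0.140.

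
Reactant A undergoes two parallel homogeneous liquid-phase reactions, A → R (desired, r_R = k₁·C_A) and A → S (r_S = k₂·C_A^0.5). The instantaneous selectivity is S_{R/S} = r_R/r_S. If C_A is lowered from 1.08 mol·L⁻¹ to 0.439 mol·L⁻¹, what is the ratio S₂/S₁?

S_{R/S} = (k₁/k₂)·C_A^0.5, so S₂/S₁ = (C_{A,2}/C_{A,1})^0.5.
= (0.439/1.08)^0.5 = (0.4065)^0.5 = 0.638.
Selectivity toward R falls as C_A falls — high-concentration operation is favoured.

0.638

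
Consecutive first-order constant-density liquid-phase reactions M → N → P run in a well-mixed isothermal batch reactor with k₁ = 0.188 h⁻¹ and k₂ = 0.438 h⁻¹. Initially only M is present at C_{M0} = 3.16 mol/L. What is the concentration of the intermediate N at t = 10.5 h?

Solving the coupled first-order balances gives C_N(t) = [k₁/(k₂−k₁)]·C_{M0}·(e^(−k₁t) − e^(−k₂t)).
e^(−k₁t) = e^(−0.188×10.5) = e^(−1.974) = 0.1389; e^(−k₂t) = e^(−4.599) = 0.01006.
C_N = 0.188×3.16/(0.438−0.188) × (0.1389−0.01006) = 2.376×0.1288 = 0.3062 mol/L.

0.306 mol/L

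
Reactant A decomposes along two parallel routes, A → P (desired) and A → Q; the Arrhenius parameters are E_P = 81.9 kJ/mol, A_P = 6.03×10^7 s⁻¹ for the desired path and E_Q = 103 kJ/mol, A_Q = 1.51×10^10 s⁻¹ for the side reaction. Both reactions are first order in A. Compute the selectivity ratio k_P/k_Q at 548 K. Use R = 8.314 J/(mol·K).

0.410

Since both paths have the same order in A, the concentration cancels and S_{P/Q} = k_P/k_Q = (A_P/A_Q)·exp[(E_Q−E_P)/(RT)].
(E_Q−E_P)/(RT) = (103−81.9)×10³/(8.314×548) = 21100/4556 = 4.631.
k_P/k_Q = (6.03×10^7/1.51×10^10)·exp(4.631) = 0.003993 × 102.6 = 0.410.
Since E_P < E_Q, lowering the temperature improves selectivity toward P.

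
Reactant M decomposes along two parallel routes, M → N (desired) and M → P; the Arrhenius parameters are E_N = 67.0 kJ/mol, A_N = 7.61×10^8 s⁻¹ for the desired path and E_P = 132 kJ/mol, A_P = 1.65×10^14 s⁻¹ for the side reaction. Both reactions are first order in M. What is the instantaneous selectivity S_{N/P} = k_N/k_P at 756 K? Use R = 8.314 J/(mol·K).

0.143

With equal orders, S_{N/P} = k_N/k_P = (A_N/A_P)·exp[(E_P−E_N)/(RT)].
(E_P−E_N)/(RT) = (132−67.0)×10³/(8.314×756) = 65000/6285 = 10.34.
k_N/k_P = (7.61×10^8/1.65×10^14)·exp(10.34) = 4.612×10^-6 × 30991 = 0.143.
Since E_N < E_P, lowering the temperature improves selectivity toward N.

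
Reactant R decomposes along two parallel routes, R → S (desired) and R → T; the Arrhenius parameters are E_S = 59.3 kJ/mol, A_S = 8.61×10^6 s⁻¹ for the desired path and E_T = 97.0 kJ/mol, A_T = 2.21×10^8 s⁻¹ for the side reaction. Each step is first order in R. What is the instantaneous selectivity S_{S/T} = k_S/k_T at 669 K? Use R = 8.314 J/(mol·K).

Since both paths have the same order in R, the concentration cancels and S_{S/T} = k_S/k_T = (A_S/A_T)·exp[(E_T−E_S)/(RT)].
(E_T−E_S)/(RT) = (97.0−59.3)×10³/(8.314×669) = 37700/5562 = 6.778.
k_S/k_T = (8.61×10^6/2.21×10^8)·exp(6.778) = 0.03896 × 878.4 = 34.2.

34.2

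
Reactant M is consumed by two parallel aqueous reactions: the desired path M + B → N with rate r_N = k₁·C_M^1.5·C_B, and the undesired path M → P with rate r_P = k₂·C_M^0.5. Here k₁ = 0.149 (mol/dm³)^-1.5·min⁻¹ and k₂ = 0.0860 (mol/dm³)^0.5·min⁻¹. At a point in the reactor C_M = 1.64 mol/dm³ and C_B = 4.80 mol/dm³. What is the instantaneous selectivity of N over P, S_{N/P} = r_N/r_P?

S_{N/P} = r_N/r_P = (k₁·C_M^1.5·C_B)/(k₂·C_M^0.5) = (k₁/k₂)·C_M·C_B.
= (0.149×1.640^1.5×4.800) / (0.0860×1.640^0.5) = 1.502/0.1101 = 13.6.

13.6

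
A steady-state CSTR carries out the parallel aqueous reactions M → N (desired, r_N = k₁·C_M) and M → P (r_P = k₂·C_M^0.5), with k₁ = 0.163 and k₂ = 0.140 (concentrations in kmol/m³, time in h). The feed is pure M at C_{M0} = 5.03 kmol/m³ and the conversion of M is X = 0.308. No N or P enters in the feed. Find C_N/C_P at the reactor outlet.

Exit C_M = C_{M0}(1−X) = 5.03×0.692 = 3.481 kmol/m³.
A CSTR operates uniformly at the exit composition, giving r_N = 0.5674 and r_P = 0.2612 (each k·C_M^n at C_M = 3.481).
Overall selectivity = C_N/C_P = r_Nτ/(r_Pτ) = r_N/r_P = 2.17.

2.17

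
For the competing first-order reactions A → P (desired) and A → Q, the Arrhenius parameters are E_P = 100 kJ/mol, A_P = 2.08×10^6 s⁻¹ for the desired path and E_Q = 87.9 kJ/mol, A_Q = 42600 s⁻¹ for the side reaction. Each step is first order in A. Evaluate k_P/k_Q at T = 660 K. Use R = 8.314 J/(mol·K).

5.38

With equal orders, S_{P/Q} = k_P/k_Q = (A_P/A_Q)·exp[(E_Q−E_P)/(RT)].
(E_Q−E_P)/(RT) = (87.9−100)×10³/(8.314×660) = -12100/5487 = -2.205.
k_P/k_Q = (2.08×10^6/42600)·exp(-2.205) = 48.83 × 0.1102 = 5.38.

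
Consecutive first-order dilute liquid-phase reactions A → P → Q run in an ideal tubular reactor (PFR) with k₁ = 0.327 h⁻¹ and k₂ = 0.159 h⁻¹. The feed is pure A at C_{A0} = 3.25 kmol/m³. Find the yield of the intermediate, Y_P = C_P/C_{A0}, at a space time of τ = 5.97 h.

Solving the coupled first-order balances gives C_P(τ) = [k₁/(k₂−k₁)]·C_{A0}·(e^(−k₁τ) − e^(−k₂τ)).
e^(−k₁τ) = e^(−0.327×5.97) = e^(−1.952) = 0.1420; e^(−k₂τ) = e^(−0.9492) = 0.3870.
C_P = 0.327×3.25/(0.159−0.327) × (0.1420−0.3870) = (-6.326)×(-0.2451) = 1.550 kmol/m³.
Y_P = C_P/C_{A0} = 1.550/3.25 = 0.477.

0.477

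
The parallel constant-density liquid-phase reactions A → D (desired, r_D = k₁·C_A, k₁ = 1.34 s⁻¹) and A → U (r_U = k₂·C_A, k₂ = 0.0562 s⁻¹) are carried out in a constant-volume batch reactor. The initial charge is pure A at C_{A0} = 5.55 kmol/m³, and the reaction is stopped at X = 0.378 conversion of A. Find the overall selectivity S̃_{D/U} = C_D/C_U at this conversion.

C_A = C_{A0}(1−X) = 3.452 kmol/m³.
Both paths are first order in A, so the instantaneous fraction to D is constant: dC_D/d(−C_A) = k₁/(k₁+k₂) = 0.9597.
C_D = 0.9597·(C_{A0}−C_A) = 0.9597×2.098 = 2.01 kmol/m³.
C_U = (C_{A0}−C_A)−C_D = 0.08444 kmol/m³; S̃_{D/U} = 2.013/0.08444 = 23.8.

23.8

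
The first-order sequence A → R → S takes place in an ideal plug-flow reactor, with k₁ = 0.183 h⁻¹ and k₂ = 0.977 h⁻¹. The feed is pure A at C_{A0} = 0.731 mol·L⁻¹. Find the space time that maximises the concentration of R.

2.11 h

For first-order series the maximum of C_R occurs at τ_opt = ln(k₂/k₁)/(k₂−k₁).
= ln(0.977/0.183)/(0.977−0.183) = ln(5.339)/0.7940 = 1.675/0.7940 = 2.11 h.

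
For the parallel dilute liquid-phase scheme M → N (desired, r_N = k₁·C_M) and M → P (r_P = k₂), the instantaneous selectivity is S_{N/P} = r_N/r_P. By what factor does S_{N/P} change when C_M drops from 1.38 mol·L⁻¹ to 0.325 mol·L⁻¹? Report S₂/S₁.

0.236

S_{N/P} = (k₁/k₂)·C_M, so S₂/S₁ = (C_{M,2}/C_{M,1}).
= 0.325/1.38 = 0.236.
Selectivity toward N falls as C_M falls — high-concentration operation is favoured.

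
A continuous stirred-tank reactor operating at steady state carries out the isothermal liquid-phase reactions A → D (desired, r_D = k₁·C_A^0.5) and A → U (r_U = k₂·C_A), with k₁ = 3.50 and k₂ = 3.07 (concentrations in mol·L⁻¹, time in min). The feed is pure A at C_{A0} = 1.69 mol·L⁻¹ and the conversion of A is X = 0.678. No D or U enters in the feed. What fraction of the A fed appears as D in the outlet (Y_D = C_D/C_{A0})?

0.412

Exit C_A = C_{A0}(1−X) = 1.69×0.322 = 0.5442 mol·L⁻¹.
In a CSTR the entire volume is at exit conditions, so r_D = 3.50×0.5442^0.5 = 2.582 and r_U = 3.07×0.5442 = 1.671.
Fraction of consumed A going to D: r_D/(r_D+r_U) = 0.6071.
C_D = 0.6071·C_{A0}·X = 0.6071×1.69×0.678 = 0.696 mol·L⁻¹; Y_D = C_D/C_{A0} = 0.412.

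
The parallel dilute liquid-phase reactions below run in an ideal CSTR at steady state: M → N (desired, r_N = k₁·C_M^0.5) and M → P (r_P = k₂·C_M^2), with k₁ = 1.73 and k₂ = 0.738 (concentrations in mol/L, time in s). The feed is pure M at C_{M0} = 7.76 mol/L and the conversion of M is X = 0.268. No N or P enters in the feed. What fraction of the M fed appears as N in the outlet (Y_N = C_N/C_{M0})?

Exit C_M = C_{M0}(1−X) = 7.76×0.732 = 5.680 mol/L.
Rates in a CSTR are evaluated at the outlet concentration: r_N = 1.73×5.680^0.5 = 4.123, r_P = 0.738×5.680^2 = 23.81.
Fraction of consumed M going to N: r_N/(r_N+r_P) = 0.1476.
C_N = 0.1476·C_{M0}·X = 0.1476×7.76×0.268 = 0.307 mol/L; Y_N = C_N/C_{M0} = 0.0396.

0.0396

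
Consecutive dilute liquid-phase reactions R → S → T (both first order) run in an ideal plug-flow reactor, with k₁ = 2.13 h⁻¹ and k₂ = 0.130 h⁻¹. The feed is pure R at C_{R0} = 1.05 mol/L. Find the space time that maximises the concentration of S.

Setting dC_S/dτ = 0 gives τ_opt = ln(k₂/k₁)/(k₂−k₁).
= ln(0.130/2.13)/(0.130−2.13) = ln(0.06103)/-2.000 = -2.796/-2.000 = 1.40 h.

1.40 h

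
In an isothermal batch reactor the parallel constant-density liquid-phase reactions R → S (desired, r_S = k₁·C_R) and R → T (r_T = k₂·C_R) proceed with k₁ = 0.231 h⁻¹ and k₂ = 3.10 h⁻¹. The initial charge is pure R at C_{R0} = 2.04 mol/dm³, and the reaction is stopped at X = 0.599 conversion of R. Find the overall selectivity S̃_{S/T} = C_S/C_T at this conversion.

C_R = C_{R0}(1−X) = 0.8180 mol/dm³.
Both paths are first order in R, so the instantaneous fraction to S is constant: dC_S/d(−C_R) = k₁/(k₁+k₂) = 0.06935.
C_S = 0.06935·(C_{R0}−C_R) = 0.06935×1.222 = 0.0847 mol/dm³.
C_T = (C_{R0}−C_R)−C_S = 1.137 mol/dm³; S̃_{S/T} = 0.08474/1.137 = 0.0745.

0.0745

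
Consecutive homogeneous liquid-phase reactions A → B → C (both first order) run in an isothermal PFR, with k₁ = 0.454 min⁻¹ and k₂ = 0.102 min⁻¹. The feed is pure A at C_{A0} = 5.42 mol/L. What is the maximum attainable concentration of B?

For a first-order series the maximum intermediate yield is C_{B,max}/C_{A0} = (k₁/k₂)^[k₂/(k₂−k₁)].
= (0.454/0.102)^(0.102/(0.102−0.454)) = (4.451)^(-0.2898) = 0.6488.
C_{B,max} = 0.6488×5.42 = 3.52 mol/L.

3.52 mol/L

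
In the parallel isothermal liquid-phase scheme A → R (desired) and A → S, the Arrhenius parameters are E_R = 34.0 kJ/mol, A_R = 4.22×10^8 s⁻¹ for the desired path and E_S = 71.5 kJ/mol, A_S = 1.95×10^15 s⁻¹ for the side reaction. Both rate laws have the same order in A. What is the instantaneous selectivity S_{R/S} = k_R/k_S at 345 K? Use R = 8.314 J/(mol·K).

k_R/k_S = (A_R/A_S)·exp[−(E_R−E_S)/(RT)] = (A_R/A_S)·exp[(E_S−E_R)/(RT)].
(E_S−E_R)/(RT) = (71.5−34.0)×10³/(8.314×345) = 37500/2868 = 13.07.
k_R/k_S = (4.22×10^8/1.95×10^15)·exp(13.07) = 2.164×10^-7 × 4.763×10^5 = 0.103.
Since E_R < E_S, lowering the temperature improves selectivity toward R.

0.103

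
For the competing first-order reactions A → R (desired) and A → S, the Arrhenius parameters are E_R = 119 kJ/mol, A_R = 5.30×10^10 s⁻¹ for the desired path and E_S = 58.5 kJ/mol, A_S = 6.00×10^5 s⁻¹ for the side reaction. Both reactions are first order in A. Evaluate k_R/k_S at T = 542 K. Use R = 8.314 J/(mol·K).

Since both paths have the same order in A, the concentration cancels and S_{R/S} = k_R/k_S = (A_R/A_S)·exp[(E_S−E_R)/(RT)].
(E_S−E_R)/(RT) = (58.5−119)×10³/(8.314×542) = -60500/4506 = -13.43.
k_R/k_S = (5.30×10^10/6.00×10^5)·exp(-13.43) = 88333 × 1.476×10^-6 = 0.130.
Since E_R > E_S, raising the temperature improves selectivity toward R.

0.130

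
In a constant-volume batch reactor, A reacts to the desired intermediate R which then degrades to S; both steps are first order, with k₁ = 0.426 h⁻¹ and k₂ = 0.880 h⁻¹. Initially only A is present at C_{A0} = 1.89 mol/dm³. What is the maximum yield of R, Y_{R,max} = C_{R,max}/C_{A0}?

At the optimum, C_{R,max}/C_{A0} = (k₁/k₂)^[k₂/(k₂−k₁)].
= (0.426/0.880)^(0.880/(0.880−0.426)) = (0.4841)^(1.938) = 0.2451.

0.245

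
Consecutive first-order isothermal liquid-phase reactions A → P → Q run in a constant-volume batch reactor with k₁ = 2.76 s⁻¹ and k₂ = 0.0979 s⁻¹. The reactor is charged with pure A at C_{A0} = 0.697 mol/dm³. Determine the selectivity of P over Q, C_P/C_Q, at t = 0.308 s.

57.8

Solving the coupled first-order balances gives C_P(t) = [k₁/(k₂−k₁)]·C_{A0}·(e^(−k₁t) − e^(−k₂t)).
e^(−k₁t) = e^(−2.76×0.308) = e^(−0.8501) = 0.4274; e^(−k₂t) = e^(−0.03015) = 0.9703.
C_P = 2.76×0.697/(0.0979−2.76) × (0.4274−0.9703) = (-0.7226)×(-0.5429) = 0.3923 mol/dm³.
C_A = C_{A0}e^(−k₁t) = 0.2979 mol/dm³, so C_Q = C_{A0}−C_A−C_P = 0.006787 mol/dm³; C_P/C_Q = 57.8.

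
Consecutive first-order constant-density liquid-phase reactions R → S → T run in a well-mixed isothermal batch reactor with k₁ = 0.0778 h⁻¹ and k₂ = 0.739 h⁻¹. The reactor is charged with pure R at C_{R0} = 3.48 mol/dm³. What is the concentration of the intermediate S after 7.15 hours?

0.233 mol/dm³

Solving the coupled first-order balances gives C_S(t) = [k₁/(k₂−k₁)]·C_{R0}·(e^(−k₁t) − e^(−k₂t)).
e^(−k₁t) = e^(−0.0778×7.15) = e^(−0.5563) = 0.5733; e^(−k₂t) = e^(−5.284) = 0.005073.
C_S = 0.0778×3.48/(0.739−0.0778) × (0.5733−0.005073) = 0.4095×0.5683 = 0.2327 mol/dm³.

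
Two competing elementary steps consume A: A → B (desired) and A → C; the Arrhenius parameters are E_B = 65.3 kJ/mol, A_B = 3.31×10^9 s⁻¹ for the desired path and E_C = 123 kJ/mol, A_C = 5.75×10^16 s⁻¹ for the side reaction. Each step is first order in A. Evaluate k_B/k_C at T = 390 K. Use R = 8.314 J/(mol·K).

3.08

Since both paths have the same order in A, the concentration cancels and S_{B/C} = k_B/k_C = (A_B/A_C)·exp[(E_C−E_B)/(RT)].
(E_C−E_B)/(RT) = (123−65.3)×10³/(8.314×390) = 57700/3242 = 17.80.
k_B/k_C = (3.31×10^9/5.75×10^16)·exp(17.80) = 5.757×10^-8 × 5.350×10^7 = 3.08.
Since E_B < E_C, lowering the temperature improves selectivity toward B.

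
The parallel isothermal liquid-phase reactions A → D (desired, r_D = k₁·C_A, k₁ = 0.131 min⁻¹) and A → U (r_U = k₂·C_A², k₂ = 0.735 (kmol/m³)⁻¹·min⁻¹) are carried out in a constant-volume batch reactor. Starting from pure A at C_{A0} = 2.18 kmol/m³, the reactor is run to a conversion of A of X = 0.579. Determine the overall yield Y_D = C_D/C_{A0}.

0.0626

C_A = C_{A0}(1−X) = 0.9178 kmol/m³.
Along a PFR/batch, dC_D/dC_A = −r_D/(r_D+r_U) = −k₁/(k₁+k₂·C_A).
Integrating from C_{A0} to C_A: C_D = (0.131/0.735)·ln[(0.131+0.735·2.18)/(0.131+0.735·0.918)] = 0.1782·ln(1.733/0.8056) = 0.1366 kmol/m³.
Y_D = C_D/C_{A0} = 0.1366/2.18 = 0.0626.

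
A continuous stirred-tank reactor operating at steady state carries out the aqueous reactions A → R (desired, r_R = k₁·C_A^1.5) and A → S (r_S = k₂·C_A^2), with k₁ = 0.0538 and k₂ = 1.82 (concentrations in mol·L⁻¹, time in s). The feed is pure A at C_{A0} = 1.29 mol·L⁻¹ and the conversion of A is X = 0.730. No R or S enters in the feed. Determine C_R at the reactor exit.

0.0449 mol·L⁻¹

Exit C_A = C_{A0}(1−X) = 1.29×0.270 = 0.3483 mol·L⁻¹.
In a CSTR the entire volume is at exit conditions, so r_R = 0.0538×0.3483^1.5 = 0.01106 and r_S = 1.82×0.3483^2 = 0.2208.
Fraction of consumed A going to R: r_R/(r_R+r_S) = 0.04770.
C_R = 0.04770·C_{A0}·X = 0.04770×1.29×0.730 = 0.0449 mol·L⁻¹.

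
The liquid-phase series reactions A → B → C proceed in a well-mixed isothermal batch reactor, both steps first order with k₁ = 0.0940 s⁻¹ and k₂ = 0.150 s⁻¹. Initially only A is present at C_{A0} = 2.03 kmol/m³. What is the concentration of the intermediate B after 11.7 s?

0.545 kmol/m³

Solving the coupled first-order balances gives C_B(t) = [k₁/(k₂−k₁)]·C_{A0}·(e^(−k₁t) − e^(−k₂t)).
e^(−k₁t) = e^(−0.0940×11.7) = e^(−1.100) = 0.3329; e^(−k₂t) = e^(−1.755) = 0.1729.
C_B = 0.0940×2.03/(0.150−0.0940) × (0.3329−0.1729) = 3.408×0.1600 = 0.5453 kmol/m³.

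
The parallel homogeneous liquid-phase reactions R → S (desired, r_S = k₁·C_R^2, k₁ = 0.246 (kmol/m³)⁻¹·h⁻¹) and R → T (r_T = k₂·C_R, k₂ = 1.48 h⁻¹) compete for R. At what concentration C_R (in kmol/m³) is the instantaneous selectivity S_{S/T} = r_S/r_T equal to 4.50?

27.1 kmol/m³

S_{S/T} = (k₁/k₂)·C_R ⇒ C_R = S·k₂/k₁.
= 4.50×1.48/0.246 = 27.1 kmol/m³.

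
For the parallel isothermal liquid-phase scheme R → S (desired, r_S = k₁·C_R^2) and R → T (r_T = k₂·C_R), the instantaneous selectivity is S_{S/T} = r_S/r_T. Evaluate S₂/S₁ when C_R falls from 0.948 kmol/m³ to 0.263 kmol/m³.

S_{S/T} = (k₁/k₂)·C_R, so S₂/S₁ = (C_{R,2}/C_{R,1}).
= 0.263/0.948 = 0.277.
Selectivity toward S falls as C_R falls — high-concentration operation is favoured.

0.277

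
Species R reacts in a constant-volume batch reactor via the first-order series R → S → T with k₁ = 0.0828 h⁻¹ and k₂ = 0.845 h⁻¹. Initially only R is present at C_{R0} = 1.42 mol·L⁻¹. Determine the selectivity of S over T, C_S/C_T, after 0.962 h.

Solving the coupled first-order balances gives C_S(t) = [k₁/(k₂−k₁)]·C_{R0}·(e^(−k₁t) − e^(−k₂t)).
e^(−k₁t) = e^(−0.0828×0.962) = e^(−0.07965) = 0.9234; e^(−k₂t) = e^(−0.8129) = 0.4436.
C_S = 0.0828×1.42/(0.845−0.0828) × (0.9234−0.4436) = 0.1543×0.4799 = 0.07402 mol·L⁻¹.
C_R = C_{R0}e^(−k₁t) = 1.311 mol·L⁻¹, so C_T = C_{R0}−C_R−C_S = 0.03470 mol·L⁻¹; C_S/C_T = 2.13.

2.13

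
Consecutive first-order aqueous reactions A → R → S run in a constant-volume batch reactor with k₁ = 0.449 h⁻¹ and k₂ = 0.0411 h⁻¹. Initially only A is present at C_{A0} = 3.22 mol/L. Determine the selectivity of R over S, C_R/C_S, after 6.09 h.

For first-order series with pure A initially, C_R(t) = k₁C_{A0}/(k₂−k₁)·(e^(−k₁t) − e^(−k₂t)).
e^(−k₁t) = e^(−0.449×6.09) = e^(−2.734) = 0.06493; e^(−k₂t) = e^(−0.2503) = 0.7786.
C_R = 0.449×3.22/(0.0411−0.449) × (0.06493−0.7786) = (-3.544)×(-0.7136) = 2.529 mol/L.
C_A = C_{A0}e^(−k₁t) = 0.2091 mol/L, so C_S = C_{A0}−C_A−C_R = 0.4815 mol/L; C_R/C_S = 5.25.

5.25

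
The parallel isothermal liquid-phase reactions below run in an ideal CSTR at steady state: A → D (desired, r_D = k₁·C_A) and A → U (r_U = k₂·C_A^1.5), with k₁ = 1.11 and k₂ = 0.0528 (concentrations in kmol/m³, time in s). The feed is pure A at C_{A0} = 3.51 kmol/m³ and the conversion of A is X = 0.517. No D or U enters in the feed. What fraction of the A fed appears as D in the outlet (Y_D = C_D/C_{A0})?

0.487

Exit C_A = C_{A0}(1−X) = 3.51×0.483 = 1.695 kmol/m³.
In a CSTR the entire volume is at exit conditions, so r_D = 1.11×1.695 = 1.882 and r_U = 0.0528×1.695^1.5 = 0.1166.
Fraction of consumed A going to D: r_D/(r_D+r_U) = 0.9417.
C_D = 0.9417·C_{A0}·X = 0.9417×3.51×0.517 = 1.71 kmol/m³; Y_D = C_D/C_{A0} = 0.487.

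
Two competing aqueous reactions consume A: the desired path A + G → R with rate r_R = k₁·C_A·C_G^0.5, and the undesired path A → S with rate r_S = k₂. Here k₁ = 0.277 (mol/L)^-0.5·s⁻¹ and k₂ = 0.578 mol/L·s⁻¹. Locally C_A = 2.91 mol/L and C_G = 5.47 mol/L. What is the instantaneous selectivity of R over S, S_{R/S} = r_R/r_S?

3.26

S_{R/S} = r_R/r_S = (k₁·C_A·C_G^0.5)/(k₂) = (k₁/k₂)·C_A·C_G^0.5.
= (0.277×2.910×5.470^0.5) / (0.578) = 1.885/0.5780 = 3.26.
Since the desired path is higher order in A, keeping C_A high (PFR or concentrated feed) favours R.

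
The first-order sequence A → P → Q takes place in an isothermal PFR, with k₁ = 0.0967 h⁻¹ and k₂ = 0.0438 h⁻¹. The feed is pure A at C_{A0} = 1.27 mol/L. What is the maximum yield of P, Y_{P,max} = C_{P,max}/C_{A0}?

0.519

For a first-order series the maximum intermediate yield is C_{P,max}/C_{A0} = (k₁/k₂)^[k₂/(k₂−k₁)].
= (0.0967/0.0438)^(0.0438/(0.0438−0.0967)) = (2.208)^(-0.8280) = 0.5191.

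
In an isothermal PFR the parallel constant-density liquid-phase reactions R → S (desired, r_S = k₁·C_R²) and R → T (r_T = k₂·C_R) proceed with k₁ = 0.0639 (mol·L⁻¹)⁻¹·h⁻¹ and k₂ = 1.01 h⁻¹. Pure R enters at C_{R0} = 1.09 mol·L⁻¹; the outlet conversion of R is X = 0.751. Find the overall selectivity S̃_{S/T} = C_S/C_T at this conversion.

C_R = C_{R0}(1−X) = 0.2714 mol·L⁻¹.
Along a PFR/batch, dC_T/dC_R = −r_T/(r_S+r_T) = −k₂/(k₂+k₁·C_R).
Integrating from C_{R0} to C_R: C_T = (1.01/0.0639)·ln[(1.01+0.0639·1.09)/(1.01+0.0639·0.271)] = 15.81·ln(1.080/1.027) = 0.7850 mol·L⁻¹.
Then C_S = (C_{R0}−C_R) − C_T = 0.8186 − 0.7850 = 0.03364 mol·L⁻¹.
S̃_{S/T} = C_S/C_T = 0.03364/0.7850 = 0.0429.

0.0429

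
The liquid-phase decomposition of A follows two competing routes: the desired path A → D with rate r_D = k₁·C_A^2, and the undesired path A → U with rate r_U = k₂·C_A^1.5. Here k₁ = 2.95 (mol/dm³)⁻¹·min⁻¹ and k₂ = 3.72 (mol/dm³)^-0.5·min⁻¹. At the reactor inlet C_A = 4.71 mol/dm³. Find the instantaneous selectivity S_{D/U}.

1.72

S_{D/U} = r_D/r_U = (k₁·C_A^2)/(k₂·C_A^1.5) = (k₁/k₂)·C_A^0.5.
= (2.95×4.710^2) / (3.72×4.710^1.5) = 65.44/38.03 = 1.72.
Since the desired path is higher order in A, keeping C_A high (PFR or concentrated feed) favours D.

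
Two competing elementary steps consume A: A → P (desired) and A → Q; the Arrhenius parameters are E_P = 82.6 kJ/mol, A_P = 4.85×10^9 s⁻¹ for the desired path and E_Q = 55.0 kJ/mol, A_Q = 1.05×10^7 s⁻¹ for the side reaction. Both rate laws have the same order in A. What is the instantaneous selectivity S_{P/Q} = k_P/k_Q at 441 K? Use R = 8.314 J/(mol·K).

Since both paths have the same order in A, the concentration cancels and S_{P/Q} = k_P/k_Q = (A_P/A_Q)·exp[(E_Q−E_P)/(RT)].
(E_Q−E_P)/(RT) = (55.0−82.6)×10³/(8.314×441) = -27600/3666 = -7.528.
k_P/k_Q = (4.85×10^9/1.05×10^7)·exp(-7.528) = 461.9 × 5.380×10^-4 = 0.249.

0.249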